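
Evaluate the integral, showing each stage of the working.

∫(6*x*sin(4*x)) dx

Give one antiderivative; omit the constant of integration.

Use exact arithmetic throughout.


Step 1. Integrate ∫(6*x*sin(4*x)) dx by parts with u = x, dv = (6*sin(4*x)) dx, so v = -3*cos(4*x)/2: now -3*x*cos(4*x)/2 + ∫(3*cos(4*x)/2) dx.
Step 2. Evaluate the standard form: now -3*x*cos(4*x)/2 + 3*sin(4*x)/8.
Answer: -3*x*cos(4*x)/2 + 3*sin(4*x)/8.


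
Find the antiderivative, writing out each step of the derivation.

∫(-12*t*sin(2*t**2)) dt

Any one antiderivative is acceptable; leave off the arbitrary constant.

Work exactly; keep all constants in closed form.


Step 1. Substitute u = t**2, turning ∫(-12*t*sin(2*t**2)) dt into ∫(-6*sin(2*u)) du: now ∫(-6*sin(2*u)) du.
Step 2. Evaluate the standard form: now 3*cos(2*u).
Step 3. Substitute back u = t**2: now 3*cos(2*t**2).
Answer: 3*cos(2*t**2).


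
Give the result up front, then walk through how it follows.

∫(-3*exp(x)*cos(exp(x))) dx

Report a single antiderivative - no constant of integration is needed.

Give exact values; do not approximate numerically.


The answer is -3*sin(exp(x)).
Step 1. Substitute u = exp(x), turning ∫(-3*exp(x)*cos(exp(x))) dx into ∫(-3*cos(u)) du: now ∫(-3*cos(u)) du.
Step 2. Evaluate the standard form: now -3*sin(u).
Step 3. Substitute back u = exp(x): now -3*sin(exp(x)).
Answer: -3*sin(exp(x)).


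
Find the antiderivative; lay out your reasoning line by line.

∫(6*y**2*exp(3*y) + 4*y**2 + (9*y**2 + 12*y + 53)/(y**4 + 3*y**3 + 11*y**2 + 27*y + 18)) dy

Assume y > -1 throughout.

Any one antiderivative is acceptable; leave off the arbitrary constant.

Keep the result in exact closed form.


Step 1. Rewrite: now ∫(4*y**2) dy + ∫(6*y**2*exp(3*y)) dy + ∫((9*y**2 + 12*y + 53)/(y**4 + 3*y**3 + 11*y**2 + 27*y + 18)) dy.
Step 2. Integrate ∫(6*y**2*exp(3*y)) dy by parts with u = y**2, dv = (6*exp(3*y)) dy, so v = 2*exp(3*y): now 2*y**2*exp(3*y) + ∫(4*y**2) dy + ∫(-4*y*exp(3*y)) dy + ∫((9*y**2 + 12*y + 53)/(y**4 + 3*y**3 + 11*y**2 + 27*y + 18)) dy.
Step 3. Integrate ∫(-4*y*exp(3*y)) dy by parts with u = y, dv = (-4*exp(3*y)) dy, so v = -4*exp(3*y)/3: now 2*y**2*exp(3*y) - 4*y*exp(3*y)/3 + ∫(4*y**2) dy + ∫((9*y**2 + 12*y + 53)/(y**4 + 3*y**3 + 11*y**2 + 27*y + 18)) dy + ∫(4*exp(3*y)/3) dy.
Step 4. Evaluate the standard form: now 2*y**2*exp(3*y) - 4*y*exp(3*y)/3 + 4*exp(3*y)/9 + ∫(4*y**2) dy + ∫((9*y**2 + 12*y + 53)/(y**4 + 3*y**3 + 11*y**2 + 27*y + 18)) dy.
Step 5. Evaluate the standard form: now 4*y**3/3 + 2*y**2*exp(3*y) - 4*y*exp(3*y)/3 + 4*exp(3*y)/9 + ∫((9*y**2 + 12*y + 53)/(y**4 + 3*y**3 + 11*y**2 + 27*y + 18)) dy.
Step 6. Decompose ∫((9*y**2 + 12*y + 53)/(y**4 + 3*y**3 + 11*y**2 + 27*y + 18)) dy by partial fractions, (9*y**2 + 12*y + 53)/(y**4 + 3*y**3 + 11*y**2 + 27*y + 18) = 4/(y**2 + 9) - 5/(y + 2) + 5/(y + 1): now 4*y**3/3 + 2*y**2*exp(3*y) - 4*y*exp(3*y)/3 + 4*exp(3*y)/9 + ∫(5/(y + 1)) dy + ∫(-5/(y + 2)) dy + ∫(4/(y**2 + 9)) dy.
Step 7. Evaluate the standard form [assuming y > -2]: now 4*y**3/3 + 2*y**2*exp(3*y) - 4*y*exp(3*y)/3 + 4*exp(3*y)/9 - 5*log(y + 2) + ∫(5/(y + 1)) dy + ∫(4/(y**2 + 9)) dy.
Step 8. Evaluate the standard form [assuming y > -1]: now 4*y**3/3 + 2*y**2*exp(3*y) - 4*y*exp(3*y)/3 + 4*exp(3*y)/9 + 5*log(y + 1) - 5*log(y + 2) + ∫(4/(y**2 + 9)) dy.
Step 9. Evaluate the standard form: now 4*y**3/3 + 2*y**2*exp(3*y) - 4*y*exp(3*y)/3 + 4*exp(3*y)/9 + 5*log(y + 1) - 5*log(y + 2) + 4*atan(y/3)/3.
Answer: 4*y**3/3 + 2*y**2*exp(3*y) - 4*y*exp(3*y)/3 + 4*exp(3*y)/9 + 5*log(y + 1) - 5*log(y + 2) + 4*atan(y/3)/3.


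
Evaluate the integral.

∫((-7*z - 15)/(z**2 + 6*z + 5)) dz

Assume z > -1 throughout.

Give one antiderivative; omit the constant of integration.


Answer: -2*log(z + 1) - 5*log(z + 5).


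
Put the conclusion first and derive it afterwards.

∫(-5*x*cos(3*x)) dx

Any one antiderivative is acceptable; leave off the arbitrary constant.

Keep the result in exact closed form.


The answer is -5*x*sin(3*x)/3 - 5*cos(3*x)/9.
Step 1. Integrate ∫(-5*x*cos(3*x)) dx by parts with u = x, dv = (-5*cos(3*x)) dx, so v = -5*sin(3*x)/3: now -5*x*sin(3*x)/3 + ∫(5*sin(3*x)/3) dx.
Step 2. Evaluate the standard form: now -5*x*sin(3*x)/3 - 5*cos(3*x)/9.
Answer: -5*x*sin(3*x)/3 - 5*cos(3*x)/9.


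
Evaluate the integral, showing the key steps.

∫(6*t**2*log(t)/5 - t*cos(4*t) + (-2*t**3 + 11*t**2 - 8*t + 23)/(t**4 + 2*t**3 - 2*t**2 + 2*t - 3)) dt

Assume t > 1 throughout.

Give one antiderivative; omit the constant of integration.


Step 1. Rewrite: now ∫(-t*cos(4*t)) dt + ∫(6*t**2*log(t)/5) dt + ∫((-2*t**3 + 11*t**2 - 8*t + 23)/(t**4 + 2*t**3 - 2*t**2 + 2*t - 3)) dt.
Step 2. Integrate ∫(6*t**2*log(t)/5) dt by parts with u = log(t), dv = (6*t**2/5) dt, so v = 2*t**3/5 [assuming t > 0]: now 2*t**3*log(t)/5 + ∫(-2*t**2/5) dt + ∫(-t*cos(4*t)) dt + ∫((-2*t**3 + 11*t**2 - 8*t + 23)/(t**4 + 2*t**3 - 2*t**2 + 2*t - 3)) dt.
Step 3. Evaluate the standard form: now 2*t**3*log(t)/5 - 2*t**3/15 + ∫(-t*cos(4*t)) dt + ∫((-2*t**3 + 11*t**2 - 8*t + 23)/(t**4 + 2*t**3 - 2*t**2 + 2*t - 3)) dt.
Step 4. Integrate ∫(-t*cos(4*t)) dt by parts with u = t, dv = (-cos(4*t)) dt, so v = -sin(4*t)/4: now 2*t**3*log(t)/5 - 2*t**3/15 - t*sin(4*t)/4 + ∫((-2*t**3 + 11*t**2 - 8*t + 23)/(t**4 + 2*t**3 - 2*t**2 + 2*t - 3)) dt + ∫(sin(4*t)/4) dt.
Step 5. Evaluate the standard form: now 2*t**3*log(t)/5 - 2*t**3/15 - t*sin(4*t)/4 - cos(4*t)/16 + ∫((-2*t**3 + 11*t**2 - 8*t + 23)/(t**4 + 2*t**3 - 2*t**2 + 2*t - 3)) dt.
Step 6. Decompose ∫((-2*t**3 + 11*t**2 - 8*t + 23)/(t**4 + 2*t**3 - 2*t**2 + 2*t - 3)) dt by partial fractions, (-2*t**3 + 11*t**2 - 8*t + 23)/(t**4 + 2*t**3 - 2*t**2 + 2*t - 3) = -3/(t**2 + 1) - 5/(t + 3) + 3/(t - 1): now 2*t**3*log(t)/5 - 2*t**3/15 - t*sin(4*t)/4 - cos(4*t)/16 + ∫(3/(t - 1)) dt + ∫(-5/(t + 3)) dt + ∫(-3/(t**2 + 1)) dt.
Step 7. Evaluate the standard form [assuming t > -3]: now 2*t**3*log(t)/5 - 2*t**3/15 - t*sin(4*t)/4 - 5*log(t + 3) - cos(4*t)/16 + ∫(3/(t - 1)) dt + ∫(-3/(t**2 + 1)) dt.
Step 8. Evaluate the standard form [assuming t > 1]: now 2*t**3*log(t)/5 - 2*t**3/15 - t*sin(4*t)/4 + 3*log(t - 1) - 5*log(t + 3) - cos(4*t)/16 + ∫(-3/(t**2 + 1)) dt.
Step 9. Evaluate the standard form: now 2*t**3*log(t)/5 - 2*t**3/15 - t*sin(4*t)/4 + 3*log(t - 1) - 5*log(t + 3) - cos(4*t)/16 - 3*atan(t).
Answer: 2*t**3*log(t)/5 - 2*t**3/15 - t*sin(4*t)/4 + 3*log(t - 1) - 5*log(t + 3) - cos(4*t)/16 - 3*atan(t).


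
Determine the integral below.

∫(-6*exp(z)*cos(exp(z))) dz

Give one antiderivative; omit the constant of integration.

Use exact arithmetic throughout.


Answer: -6*sin(exp(z)).


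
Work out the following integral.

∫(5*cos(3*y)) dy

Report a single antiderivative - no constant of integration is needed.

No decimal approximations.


Answer: 5*sin(3*y)/3.


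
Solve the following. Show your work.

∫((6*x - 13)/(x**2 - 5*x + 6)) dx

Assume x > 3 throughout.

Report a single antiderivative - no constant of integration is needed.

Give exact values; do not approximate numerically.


Step 1. Decompose ∫((6*x - 13)/(x**2 - 5*x + 6)) dx by partial fractions, (6*x - 13)/(x**2 - 5*x + 6) = 1/(x - 2) + 5/(x - 3): now ∫(5/(x - 3)) dx + ∫(1/(x - 2)) dx.
Step 2. Evaluate the standard form [assuming x > 2]: now log(x - 2) + ∫(5/(x - 3)) dx.
Step 3. Evaluate the standard form [assuming x > 3]: now 5*log(x - 3) + log(x - 2).
Answer: 5*log(x - 3) + log(x - 2).


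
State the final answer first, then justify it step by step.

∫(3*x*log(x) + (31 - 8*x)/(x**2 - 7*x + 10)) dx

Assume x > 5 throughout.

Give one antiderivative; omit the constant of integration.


The answer is 3*x**2*log(x)/2 - 3*x**2/4 - 3*log(x - 5) - 5*log(x - 2).
Step 1. Rewrite: now ∫(3*x*log(x)) dx + ∫((31 - 8*x)/(x**2 - 7*x + 10)) dx.
Step 2. Integrate ∫(3*x*log(x)) dx by parts with u = log(x), dv = (3*x) dx, so v = 3*x**2/2 [assuming x > 0]: now 3*x**2*log(x)/2 + ∫(-3*x/2) dx + ∫((31 - 8*x)/(x**2 - 7*x + 10)) dx.
Step 3. Evaluate the standard form: now 3*x**2*log(x)/2 - 3*x**2/4 + ∫((31 - 8*x)/(x**2 - 7*x + 10)) dx.
Step 4. Decompose ∫((31 - 8*x)/(x**2 - 7*x + 10)) dx by partial fractions, (31 - 8*x)/(x**2 - 7*x + 10) = -5/(x - 2) - 3/(x - 5): now 3*x**2*log(x)/2 - 3*x**2/4 + ∫(-3/(x - 5)) dx + ∫(-5/(x - 2)) dx.
Step 5. Evaluate the standard form [assuming x > 5]: now 3*x**2*log(x)/2 - 3*x**2/4 - 3*log(x - 5) + ∫(-5/(x - 2)) dx.
Step 6. Evaluate the standard form [assuming x > 2]: now 3*x**2*log(x)/2 - 3*x**2/4 - 3*log(x - 5) - 5*log(x - 2).
Answer: 3*x**2*log(x)/2 - 3*x**2/4 - 3*log(x - 5) - 5*log(x - 2).


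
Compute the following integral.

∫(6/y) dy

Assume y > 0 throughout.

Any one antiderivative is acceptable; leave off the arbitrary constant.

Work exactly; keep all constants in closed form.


Answer: 6*log(y).


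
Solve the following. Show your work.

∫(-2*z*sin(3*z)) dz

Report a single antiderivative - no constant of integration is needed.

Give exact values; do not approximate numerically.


Step 1. Integrate ∫(-2*z*sin(3*z)) dz by parts with u = z, dv = (-2*sin(3*z)) dz, so v = 2*cos(3*z)/3: now 2*z*cos(3*z)/3 + ∫(-2*cos(3*z)/3) dz.
Step 2. Evaluate the standard form: now 2*z*cos(3*z)/3 - 2*sin(3*z)/9.
Answer: 2*z*cos(3*z)/3 - 2*sin(3*z)/9.


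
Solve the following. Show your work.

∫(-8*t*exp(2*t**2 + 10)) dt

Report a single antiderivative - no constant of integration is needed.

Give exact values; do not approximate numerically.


Step 1. Substitute u = t**2 + 5, turning ∫(-8*t*exp(2*t**2 + 10)) dt into ∫(-4*exp(2*u)) du: now ∫(-4*exp(2*u)) du.
Step 2. Evaluate the standard form: now -2*exp(2*u).
Step 3. Substitute back u = t**2 + 5: now -2*exp(2*t**2 + 10).
Answer: -2*exp(2*t**2 + 10).


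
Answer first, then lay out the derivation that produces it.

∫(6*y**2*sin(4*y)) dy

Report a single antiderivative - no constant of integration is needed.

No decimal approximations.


The answer is -3*y**2*cos(4*y)/2 + 3*y*sin(4*y)/4 + 3*cos(4*y)/16.
Step 1. Integrate ∫(6*y**2*sin(4*y)) dy by parts with u = y**2, dv = (6*sin(4*y)) dy, so v = -3*cos(4*y)/2: now -3*y**2*cos(4*y)/2 + ∫(3*y*cos(4*y)) dy.
Step 2. Integrate ∫(3*y*cos(4*y)) dy by parts with u = y, dv = (3*cos(4*y)) dy, so v = 3*sin(4*y)/4: now -3*y**2*cos(4*y)/2 + 3*y*sin(4*y)/4 + ∫(-3*sin(4*y)/4) dy.
Step 3. Evaluate the standard form: now -3*y**2*cos(4*y)/2 + 3*y*sin(4*y)/4 + 3*cos(4*y)/16.
Answer: -3*y**2*cos(4*y)/2 + 3*y*sin(4*y)/4 + 3*cos(4*y)/16.


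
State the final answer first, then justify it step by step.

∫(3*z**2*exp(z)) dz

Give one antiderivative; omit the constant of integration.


The answer is 3*z**2*exp(z) - 6*z*exp(z) + 6*exp(z).
Step 1. Integrate ∫(3*z**2*exp(z)) dz by parts with u = z**2, dv = (3*exp(z)) dz, so v = 3*exp(z): now 3*z**2*exp(z) + ∫(-6*z*exp(z)) dz.
Step 2. Integrate ∫(-6*z*exp(z)) dz by parts with u = z, dv = (-6*exp(z)) dz, so v = -6*exp(z): now 3*z**2*exp(z) - 6*z*exp(z) + ∫(6*exp(z)) dz.
Step 3. Evaluate the standard form: now 3*z**2*exp(z) - 6*z*exp(z) + 6*exp(z).
Answer: 3*z**2*exp(z) - 6*z*exp(z) + 6*exp(z).


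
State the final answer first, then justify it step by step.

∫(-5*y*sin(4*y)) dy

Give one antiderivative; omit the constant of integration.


The answer is 5*y*cos(4*y)/4 - 5*sin(4*y)/16.
Step 1. Integrate ∫(-5*y*sin(4*y)) dy by parts with u = y, dv = (-5*sin(4*y)) dy, so v = 5*cos(4*y)/4: now 5*y*cos(4*y)/4 + ∫(-5*cos(4*y)/4) dy.
Step 2. Evaluate the standard form: now 5*y*cos(4*y)/4 - 5*sin(4*y)/16.
Answer: 5*y*cos(4*y)/4 - 5*sin(4*y)/16.


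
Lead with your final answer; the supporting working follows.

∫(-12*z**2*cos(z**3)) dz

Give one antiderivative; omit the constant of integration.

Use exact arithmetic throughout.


The answer is -4*sin(z**3).
Step 1. Substitute u = z**3, turning ∫(-12*z**2*cos(z**3)) dz into ∫(-4*cos(u)) du: now ∫(-4*cos(u)) du.
Step 2. Evaluate the standard form: now -4*sin(u).
Step 3. Substitute back u = z**3: now -4*sin(z**3).
Answer: -4*sin(z**3).


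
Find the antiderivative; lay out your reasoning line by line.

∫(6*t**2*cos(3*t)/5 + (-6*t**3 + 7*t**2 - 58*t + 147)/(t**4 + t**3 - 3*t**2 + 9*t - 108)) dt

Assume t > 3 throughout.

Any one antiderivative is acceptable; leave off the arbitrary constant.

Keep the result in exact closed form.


Step 1. Rewrite: now ∫(6*t**2*cos(3*t)/5) dt + ∫((-6*t**3 + 7*t**2 - 58*t + 147)/(t**4 + t**3 - 3*t**2 + 9*t - 108)) dt.
Step 2. Integrate ∫(6*t**2*cos(3*t)/5) dt by parts with u = t**2, dv = (6*cos(3*t)/5) dt, so v = 2*sin(3*t)/5: now 2*t**2*sin(3*t)/5 + ∫(-4*t*sin(3*t)/5) dt + ∫((-6*t**3 + 7*t**2 - 58*t + 147)/(t**4 + t**3 - 3*t**2 + 9*t - 108)) dt.
Step 3. Integrate ∫(-4*t*sin(3*t)/5) dt by parts with u = t, dv = (-4*sin(3*t)/5) dt, so v = 4*cos(3*t)/15: now 2*t**2*sin(3*t)/5 + 4*t*cos(3*t)/15 + ∫((-6*t**3 + 7*t**2 - 58*t + 147)/(t**4 + t**3 - 3*t**2 + 9*t - 108)) dt + ∫(-4*cos(3*t)/15) dt.
Step 4. Evaluate the standard form: now 2*t**2*sin(3*t)/5 + 4*t*cos(3*t)/15 - 4*sin(3*t)/45 + ∫((-6*t**3 + 7*t**2 - 58*t + 147)/(t**4 + t**3 - 3*t**2 + 9*t - 108)) dt.
Step 5. Decompose ∫((-6*t**3 + 7*t**2 - 58*t + 147)/(t**4 + t**3 - 3*t**2 + 9*t - 108)) dt by partial fractions, (-6*t**3 + 7*t**2 - 58*t + 147)/(t**4 + t**3 - 3*t**2 + 9*t - 108) = -4/(t**2 + 9) - 5/(t + 4) - 1/(t - 3): now 2*t**2*sin(3*t)/5 + 4*t*cos(3*t)/15 - 4*sin(3*t)/45 + ∫(-1/(t - 3)) dt + ∫(-5/(t + 4)) dt + ∫(-4/(t**2 + 9)) dt.
Step 6. Evaluate the standard form [assuming t > 3]: now 2*t**2*sin(3*t)/5 + 4*t*cos(3*t)/15 - log(t - 3) - 4*sin(3*t)/45 + ∫(-5/(t + 4)) dt + ∫(-4/(t**2 + 9)) dt.
Step 7. Evaluate the standard form [assuming t > -4]: now 2*t**2*sin(3*t)/5 + 4*t*cos(3*t)/15 - log(t - 3) - 5*log(t + 4) - 4*sin(3*t)/45 + ∫(-4/(t**2 + 9)) dt.
Step 8. Evaluate the standard form: now 2*t**2*sin(3*t)/5 + 4*t*cos(3*t)/15 - log(t - 3) - 5*log(t + 4) - 4*sin(3*t)/45 - 4*atan(t/3)/3.
Answer: 2*t**2*sin(3*t)/5 + 4*t*cos(3*t)/15 - log(t - 3) - 5*log(t + 4) - 4*sin(3*t)/45 - 4*atan(t/3)/3.


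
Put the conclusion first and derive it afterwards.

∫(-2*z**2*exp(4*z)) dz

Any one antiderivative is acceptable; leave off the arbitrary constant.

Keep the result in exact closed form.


The answer is -z**2*exp(4*z)/2 + z*exp(4*z)/4 - exp(4*z)/16.
Step 1. Integrate ∫(-2*z**2*exp(4*z)) dz by parts with u = z**2, dv = (-2*exp(4*z)) dz, so v = -exp(4*z)/2: now -z**2*exp(4*z)/2 + ∫(z*exp(4*z)) dz.
Step 2. Integrate ∫(z*exp(4*z)) dz by parts with u = z, dv = (exp(4*z)) dz, so v = exp(4*z)/4: now -z**2*exp(4*z)/2 + z*exp(4*z)/4 + ∫(-exp(4*z)/4) dz.
Step 3. Evaluate the standard form: now -z**2*exp(4*z)/2 + z*exp(4*z)/4 - exp(4*z)/16.
Answer: -z**2*exp(4*z)/2 + z*exp(4*z)/4 - exp(4*z)/16.


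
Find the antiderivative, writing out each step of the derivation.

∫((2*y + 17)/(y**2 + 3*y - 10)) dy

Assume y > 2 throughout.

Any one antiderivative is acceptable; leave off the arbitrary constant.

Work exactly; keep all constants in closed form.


Step 1. Decompose ∫((2*y + 17)/(y**2 + 3*y - 10)) dy by partial fractions, (2*y + 17)/(y**2 + 3*y - 10) = -1/(y + 5) + 3/(y - 2): now ∫(3/(y - 2)) dy + ∫(-1/(y + 5)) dy.
Step 2. Evaluate the standard form [assuming y > -5]: now -log(y + 5) + ∫(3/(y - 2)) dy.
Step 3. Evaluate the standard form [assuming y > 2]: now 3*log(y - 2) - log(y + 5).
Answer: 3*log(y - 2) - log(y + 5).


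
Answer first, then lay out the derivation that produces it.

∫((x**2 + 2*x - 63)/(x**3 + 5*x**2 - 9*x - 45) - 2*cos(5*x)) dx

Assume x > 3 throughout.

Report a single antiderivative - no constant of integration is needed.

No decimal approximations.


The answer is -log(x - 3) + 5*log(x + 3) - 3*log(x + 5) - 2*sin(5*x)/5.
Step 1. Rewrite: now ∫((x**2 + 2*x - 63)/(x**3 + 5*x**2 - 9*x - 45)) dx + ∫(-2*cos(5*x)) dx.
Step 2. Evaluate the standard form: now -2*sin(5*x)/5 + ∫((x**2 + 2*x - 63)/(x**3 + 5*x**2 - 9*x - 45)) dx.
Step 3. Decompose ∫((x**2 + 2*x - 63)/(x**3 + 5*x**2 - 9*x - 45)) dx by partial fractions, (x**2 + 2*x - 63)/(x**3 + 5*x**2 - 9*x - 45) = -3/(x + 5) + 5/(x + 3) - 1/(x - 3): now -2*sin(5*x)/5 + ∫(-1/(x - 3)) dx + ∫(5/(x + 3)) dx + ∫(-3/(x + 5)) dx.
Step 4. Evaluate the standard form [assuming x > -5]: now -3*log(x + 5) - 2*sin(5*x)/5 + ∫(-1/(x - 3)) dx + ∫(5/(x + 3)) dx.
Step 5. Evaluate the standard form [assuming x > 3]: now -log(x - 3) - 3*log(x + 5) - 2*sin(5*x)/5 + ∫(5/(x + 3)) dx.
Step 6. Evaluate the standard form [assuming x > -3]: now -log(x - 3) + 5*log(x + 3) - 3*log(x + 5) - 2*sin(5*x)/5.
Answer: -log(x - 3) + 5*log(x + 3) - 3*log(x + 5) - 2*sin(5*x)/5.


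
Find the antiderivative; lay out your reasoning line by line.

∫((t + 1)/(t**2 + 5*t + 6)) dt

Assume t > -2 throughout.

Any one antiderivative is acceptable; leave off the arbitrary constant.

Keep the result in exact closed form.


Step 1. Decompose ∫((t + 1)/(t**2 + 5*t + 6)) dt by partial fractions, (t + 1)/(t**2 + 5*t + 6) = 2/(t + 3) - 1/(t + 2): now ∫(-1/(t + 2)) dt + ∫(2/(t + 3)) dt.
Step 2. Evaluate the standard form [assuming t > -2]: now -log(t + 2) + ∫(2/(t + 3)) dt.
Step 3. Evaluate the standard form [assuming t > -3]: now -log(t + 2) + 2*log(t + 3).
Answer: -log(t + 2) + 2*log(t + 3).


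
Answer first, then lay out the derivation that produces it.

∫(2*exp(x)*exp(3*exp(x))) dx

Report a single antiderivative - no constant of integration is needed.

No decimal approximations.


The answer is 2*exp(3*exp(x))/3.
Step 1. Substitute u = exp(x), turning ∫(2*exp(x)*exp(3*exp(x))) dx into ∫(2*exp(3*u)) du: now ∫(2*exp(3*u)) du.
Step 2. Evaluate the standard form: now 2*exp(3*u)/3.
Step 3. Substitute back u = exp(x): now 2*exp(3*exp(x))/3.
Answer: 2*exp(3*exp(x))/3.


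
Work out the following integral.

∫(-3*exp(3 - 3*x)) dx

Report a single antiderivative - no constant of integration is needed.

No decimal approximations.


Answer: exp(3 - 3*x).


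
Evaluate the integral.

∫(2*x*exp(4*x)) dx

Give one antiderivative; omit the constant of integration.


Answer: x*exp(4*x)/2 - exp(4*x)/8.


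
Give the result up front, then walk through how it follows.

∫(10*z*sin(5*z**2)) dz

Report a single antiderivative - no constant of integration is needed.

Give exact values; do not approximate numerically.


The answer is -cos(5*z**2).
Step 1. Substitute u = z**2, turning ∫(10*z*sin(5*z**2)) dz into ∫(5*sin(5*u)) du: now ∫(5*sin(5*u)) du.
Step 2. Evaluate the standard form: now -cos(5*u).
Step 3. Substitute back u = z**2: now -cos(5*z**2).
Answer: -cos(5*z**2).


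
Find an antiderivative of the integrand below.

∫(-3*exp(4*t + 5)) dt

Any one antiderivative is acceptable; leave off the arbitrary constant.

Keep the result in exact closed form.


Answer: -3*exp(4*t + 5)/4.


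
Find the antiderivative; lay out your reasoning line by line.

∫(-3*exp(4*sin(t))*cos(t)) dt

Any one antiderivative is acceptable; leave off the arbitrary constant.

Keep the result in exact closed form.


Step 1. Substitute u = sin(t), turning ∫(-3*exp(4*sin(t))*cos(t)) dt into ∫(-3*exp(4*u)) du: now ∫(-3*exp(4*u)) du.
Step 2. Evaluate the standard form: now -3*exp(4*u)/4.
Step 3. Substitute back u = sin(t): now -3*exp(4*sin(t))/4.
Answer: -3*exp(4*sin(t))/4.


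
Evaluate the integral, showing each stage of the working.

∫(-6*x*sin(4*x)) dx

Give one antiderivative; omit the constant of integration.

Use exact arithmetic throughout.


Step 1. Integrate ∫(-6*x*sin(4*x)) dx by parts with u = x, dv = (-6*sin(4*x)) dx, so v = 3*cos(4*x)/2: now 3*x*cos(4*x)/2 + ∫(-3*cos(4*x)/2) dx.
Step 2. Evaluate the standard form: now 3*x*cos(4*x)/2 - 3*sin(4*x)/8.
Answer: 3*x*cos(4*x)/2 - 3*sin(4*x)/8.


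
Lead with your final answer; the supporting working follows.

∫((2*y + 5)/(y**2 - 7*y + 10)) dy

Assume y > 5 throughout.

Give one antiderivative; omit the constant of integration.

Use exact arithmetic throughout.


The answer is 5*log(y - 5) - 3*log(y - 2).
Step 1. Decompose ∫((2*y + 5)/(y**2 - 7*y + 10)) dy by partial fractions, (2*y + 5)/(y**2 - 7*y + 10) = -3/(y - 2) + 5/(y - 5): now ∫(5/(y - 5)) dy + ∫(-3/(y - 2)) dy.
Step 2. Evaluate the standard form [assuming y > 2]: now -3*log(y - 2) + ∫(5/(y - 5)) dy.
Step 3. Evaluate the standard form [assuming y > 5]: now 5*log(y - 5) - 3*log(y - 2).
Answer: 5*log(y - 5) - 3*log(y - 2).


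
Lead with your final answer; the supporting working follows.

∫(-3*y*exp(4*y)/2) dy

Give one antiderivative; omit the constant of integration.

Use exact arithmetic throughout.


The answer is -3*y*exp(4*y)/8 + 3*exp(4*y)/32.
Step 1. Integrate ∫(-3*y*exp(4*y)/2) dy by parts with u = y, dv = (-3*exp(4*y)/2) dy, so v = -3*exp(4*y)/8: now -3*y*exp(4*y)/8 + ∫(3*exp(4*y)/8) dy.
Step 2. Evaluate the standard form: now -3*y*exp(4*y)/8 + 3*exp(4*y)/32.
Answer: -3*y*exp(4*y)/8 + 3*exp(4*y)/32.


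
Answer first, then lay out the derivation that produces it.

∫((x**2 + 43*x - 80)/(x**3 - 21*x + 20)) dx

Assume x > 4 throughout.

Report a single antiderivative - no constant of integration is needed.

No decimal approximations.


The answer is 4*log(x - 4) + 2*log(x - 1) - 5*log(x + 5).
Step 1. Decompose ∫((x**2 + 43*x - 80)/(x**3 - 21*x + 20)) dx by partial fractions, (x**2 + 43*x - 80)/(x**3 - 21*x + 20) = -5/(x + 5) + 2/(x - 1) + 4/(x - 4): now ∫(4/(x - 4)) dx + ∫(2/(x - 1)) dx + ∫(-5/(x + 5)) dx.
Step 2. Evaluate the standard form [assuming x > 1]: now 2*log(x - 1) + ∫(4/(x - 4)) dx + ∫(-5/(x + 5)) dx.
Step 3. Evaluate the standard form [assuming x > 4]: now 4*log(x - 4) + 2*log(x - 1) + ∫(-5/(x + 5)) dx.
Step 4. Evaluate the standard form [assuming x > -5]: now 4*log(x - 4) + 2*log(x - 1) - 5*log(x + 5).
Answer: 4*log(x - 4) + 2*log(x - 1) - 5*log(x + 5).


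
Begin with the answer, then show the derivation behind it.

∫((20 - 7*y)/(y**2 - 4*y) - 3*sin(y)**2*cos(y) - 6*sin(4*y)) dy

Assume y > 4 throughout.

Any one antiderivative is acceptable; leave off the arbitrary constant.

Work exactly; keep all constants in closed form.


The answer is -5*log(y) - 2*log(y - 4) - sin(y)**3 + 3*cos(4*y)/2.
Step 1. Rewrite: now ∫((20 - 7*y)/(y**2 - 4*y)) dy + ∫(-3*sin(y)**2*cos(y)) dy + ∫(-6*sin(4*y)) dy.
Step 2. Evaluate the standard form: now 3*cos(4*y)/2 + ∫((20 - 7*y)/(y**2 - 4*y)) dy + ∫(-3*sin(y)**2*cos(y)) dy.
Step 3. Decompose ∫((20 - 7*y)/(y**2 - 4*y)) dy by partial fractions, (20 - 7*y)/(y**2 - 4*y) = -2/(y - 4) - 5/y: now 3*cos(4*y)/2 + ∫(-5/y) dy + ∫(-3*sin(y)**2*cos(y)) dy + ∫(-2/(y - 4)) dy.
Step 4. Evaluate the standard form [assuming y > 4]: now -2*log(y - 4) + 3*cos(4*y)/2 + ∫(-5/y) dy + ∫(-3*sin(y)**2*cos(y)) dy.
Step 5. Evaluate the standard form [assuming y > 0]: now -5*log(y) - 2*log(y - 4) + 3*cos(4*y)/2 + ∫(-3*sin(y)**2*cos(y)) dy.
Step 6. Substitute u = sin(y), turning ∫(-3*sin(y)**2*cos(y)) dy into ∫(-3*u**2) du: now -5*log(y) - 2*log(y - 4) + 3*cos(4*y)/2 + ∫(-3*u**2) du.
Step 7. Evaluate the standard form: now -u**3 - 5*log(y) - 2*log(y - 4) + 3*cos(4*y)/2.
Step 8. Substitute back u = sin(y): now -5*log(y) - 2*log(y - 4) - sin(y)**3 + 3*cos(4*y)/2.
Answer: -5*log(y) - 2*log(y - 4) - sin(y)**3 + 3*cos(4*y)/2.


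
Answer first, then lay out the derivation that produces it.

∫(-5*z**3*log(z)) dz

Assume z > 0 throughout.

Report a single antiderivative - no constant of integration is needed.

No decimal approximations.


The answer is -5*z**4*log(z)/4 + 5*z**4/16.
Step 1. Integrate ∫(-5*z**3*log(z)) dz by parts with u = log(z), dv = (-5*z**3) dz, so v = -5*z**4/4 [assuming z > 0]: now -5*z**4*log(z)/4 + ∫(5*z**3/4) dz.
Step 2. Evaluate the standard form: now -5*z**4*log(z)/4 + 5*z**4/16.
Answer: -5*z**4*log(z)/4 + 5*z**4/16.


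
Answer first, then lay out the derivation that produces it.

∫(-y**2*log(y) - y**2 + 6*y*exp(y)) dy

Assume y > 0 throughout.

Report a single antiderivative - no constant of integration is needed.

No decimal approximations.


The answer is -y**3*log(y)/3 - 2*y**3/9 + 6*y*exp(y) - 6*exp(y).
Step 1. Rewrite: now ∫(-y**2) dy + ∫(6*y*exp(y)) dy + ∫(-y**2*log(y)) dy.
Step 2. Integrate ∫(-y**2*log(y)) dy by parts with u = log(y), dv = (-y**2) dy, so v = -y**3/3 [assuming y > 0]: now -y**3*log(y)/3 + ∫(-y**2) dy + ∫(y**2/3) dy + ∫(6*y*exp(y)) dy.
Step 3. Evaluate the standard form: now -y**3*log(y)/3 + y**3/9 + ∫(-y**2) dy + ∫(6*y*exp(y)) dy.
Step 4. Evaluate the standard form: now -y**3*log(y)/3 - 2*y**3/9 + ∫(6*y*exp(y)) dy.
Step 5. Integrate ∫(6*y*exp(y)) dy by parts with u = y, dv = (6*exp(y)) dy, so v = 6*exp(y): now -y**3*log(y)/3 - 2*y**3/9 + 6*y*exp(y) + ∫(-6*exp(y)) dy.
Step 6. Evaluate the standard form: now -y**3*log(y)/3 - 2*y**3/9 + 6*y*exp(y) - 6*exp(y).
Answer: -y**3*log(y)/3 - 2*y**3/9 + 6*y*exp(y) - 6*exp(y).


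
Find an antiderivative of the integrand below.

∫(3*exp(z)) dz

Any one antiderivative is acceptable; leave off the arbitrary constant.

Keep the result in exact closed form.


Answer: 3*exp(z).


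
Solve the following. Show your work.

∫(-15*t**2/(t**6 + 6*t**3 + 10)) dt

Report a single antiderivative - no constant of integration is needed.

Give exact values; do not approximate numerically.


Step 1. Substitute u = t**3 + 3, turning ∫(-15*t**2/(t**6 + 6*t**3 + 10)) dt into ∫(-5/(u**2 + 1)) du: now ∫(-5/(u**2 + 1)) du.
Step 2. Evaluate the standard form: now -5*atan(u).
Step 3. Substitute back u = t**3 + 3: now -5*atan(t**3 + 3).
Answer: -5*atan(t**3 + 3).


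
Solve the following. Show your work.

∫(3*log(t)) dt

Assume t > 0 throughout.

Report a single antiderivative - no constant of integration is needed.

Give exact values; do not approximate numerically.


Step 1. Integrate ∫(3*log(t)) dt by parts with u = log(t), dv = (3) dt, so v = 3*t [assuming t > 0]: now 3*t*log(t) + ∫(-3) dt.
Step 2. Evaluate the standard form: now 3*t*log(t) - 3*t.
Answer: 3*t*log(t) - 3*t.


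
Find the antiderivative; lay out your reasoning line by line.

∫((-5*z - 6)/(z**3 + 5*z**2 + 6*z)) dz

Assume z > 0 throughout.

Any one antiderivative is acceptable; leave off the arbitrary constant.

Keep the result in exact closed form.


Step 1. Decompose ∫((-5*z - 6)/(z**3 + 5*z**2 + 6*z)) dz by partial fractions, (-5*z - 6)/(z**3 + 5*z**2 + 6*z) = 3/(z + 3) - 2/(z + 2) - 1/z: now ∫(-1/z) dz + ∫(-2/(z + 2)) dz + ∫(3/(z + 3)) dz.
Step 2. Evaluate the standard form [assuming z > -2]: now -2*log(z + 2) + ∫(-1/z) dz + ∫(3/(z + 3)) dz.
Step 3. Evaluate the standard form [assuming z > -3]: now -2*log(z + 2) + 3*log(z + 3) + ∫(-1/z) dz.
Step 4. Evaluate the standard form [assuming z > 0]: now -log(z) - 2*log(z + 2) + 3*log(z + 3).
Answer: -log(z) - 2*log(z + 2) + 3*log(z + 3).


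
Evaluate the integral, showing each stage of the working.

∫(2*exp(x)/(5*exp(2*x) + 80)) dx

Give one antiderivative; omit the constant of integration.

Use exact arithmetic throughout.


Step 1. Substitute u = exp(x), turning ∫(2*exp(x)/(5*exp(2*x) + 80)) dx into ∫(2/(5*(u**2 + 16))) du: now ∫(2/(5*(u**2 + 16))) du.
Step 2. Evaluate the standard form: now atan(u/4)/10.
Step 3. Substitute back u = exp(x): now atan(exp(x)/4)/10.
Answer: atan(exp(x)/4)/10.


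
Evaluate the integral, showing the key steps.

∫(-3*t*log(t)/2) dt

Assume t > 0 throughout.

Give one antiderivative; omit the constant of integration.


Step 1. Integrate ∫(-3*t*log(t)/2) dt by parts with u = log(t), dv = (-3*t/2) dt, so v = -3*t**2/4 [assuming t > 0]: now -3*t**2*log(t)/4 + ∫(3*t/4) dt.
Step 2. Evaluate the standard form: now -3*t**2*log(t)/4 + 3*t**2/8.
Answer: -3*t**2*log(t)/4 + 3*t**2/8.


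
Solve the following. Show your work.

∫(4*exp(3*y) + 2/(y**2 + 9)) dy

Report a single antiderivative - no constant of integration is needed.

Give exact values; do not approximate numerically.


Step 1. Rewrite: now ∫(2/(y**2 + 9)) dy + ∫(4*exp(3*y)) dy.
Step 2. Evaluate the standard form: now 4*exp(3*y)/3 + ∫(2/(y**2 + 9)) dy.
Step 3. Evaluate the standard form: now 4*exp(3*y)/3 + 2*atan(y/3)/3.
Answer: 4*exp(3*y)/3 + 2*atan(y/3)/3.


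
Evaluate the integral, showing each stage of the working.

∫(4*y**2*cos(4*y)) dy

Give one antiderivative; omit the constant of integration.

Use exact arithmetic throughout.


Step 1. Integrate ∫(4*y**2*cos(4*y)) dy by parts with u = y**2, dv = (4*cos(4*y)) dy, so v = sin(4*y): now y**2*sin(4*y) + ∫(-2*y*sin(4*y)) dy.
Step 2. Integrate ∫(-2*y*sin(4*y)) dy by parts with u = y, dv = (-2*sin(4*y)) dy, so v = cos(4*y)/2: now y**2*sin(4*y) + y*cos(4*y)/2 + ∫(-cos(4*y)/2) dy.
Step 3. Evaluate the standard form: now y**2*sin(4*y) + y*cos(4*y)/2 - sin(4*y)/8.
Answer: y**2*sin(4*y) + y*cos(4*y)/2 - sin(4*y)/8.


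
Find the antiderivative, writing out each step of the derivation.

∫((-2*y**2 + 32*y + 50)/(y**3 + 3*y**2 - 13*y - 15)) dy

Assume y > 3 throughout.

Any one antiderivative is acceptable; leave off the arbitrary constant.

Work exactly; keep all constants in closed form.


Step 1. Decompose ∫((-2*y**2 + 32*y + 50)/(y**3 + 3*y**2 - 13*y - 15)) dy by partial fractions, (-2*y**2 + 32*y + 50)/(y**3 + 3*y**2 - 13*y - 15) = -5/(y + 5) - 1/(y + 1) + 4/(y - 3): now ∫(4/(y - 3)) dy + ∫(-1/(y + 1)) dy + ∫(-5/(y + 5)) dy.
Step 2. Evaluate the standard form [assuming y > -1]: now -log(y + 1) + ∫(4/(y - 3)) dy + ∫(-5/(y + 5)) dy.
Step 3. Evaluate the standard form [assuming y > -5]: now -log(y + 1) - 5*log(y + 5) + ∫(4/(y - 3)) dy.
Step 4. Evaluate the standard form [assuming y > 3]: now 4*log(y - 3) - log(y + 1) - 5*log(y + 5).
Answer: 4*log(y - 3) - log(y + 1) - 5*log(y + 5).


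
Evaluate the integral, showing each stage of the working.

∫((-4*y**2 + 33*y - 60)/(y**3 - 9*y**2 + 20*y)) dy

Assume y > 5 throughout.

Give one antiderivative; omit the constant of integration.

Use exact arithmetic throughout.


Step 1. Decompose ∫((-4*y**2 + 33*y - 60)/(y**3 - 9*y**2 + 20*y)) dy by partial fractions, (-4*y**2 + 33*y - 60)/(y**3 - 9*y**2 + 20*y) = -2/(y - 4) + 1/(y - 5) - 3/y: now ∫(-3/y) dy + ∫(1/(y - 5)) dy + ∫(-2/(y - 4)) dy.
Step 2. Evaluate the standard form [assuming y > 5]: now log(y - 5) + ∫(-3/y) dy + ∫(-2/(y - 4)) dy.
Step 3. Evaluate the standard form [assuming y > 4]: now log(y - 5) - 2*log(y - 4) + ∫(-3/y) dy.
Step 4. Evaluate the standard form [assuming y > 0]: now -3*log(y) + log(y - 5) - 2*log(y - 4).
Answer: -3*log(y) + log(y - 5) - 2*log(y - 4).


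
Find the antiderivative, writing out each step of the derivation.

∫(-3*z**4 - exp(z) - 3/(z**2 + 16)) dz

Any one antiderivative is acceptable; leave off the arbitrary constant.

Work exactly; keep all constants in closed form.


Step 1. Rewrite: now ∫(-3*z**4) dz + ∫(-3/(z**2 + 16)) dz + ∫(-exp(z)) dz.
Step 2. Evaluate the standard form: now -exp(z) + ∫(-3*z**4) dz + ∫(-3/(z**2 + 16)) dz.
Step 3. Evaluate the standard form: now -3*z**5/5 - exp(z) + ∫(-3/(z**2 + 16)) dz.
Step 4. Evaluate the standard form: now -3*z**5/5 - exp(z) - 3*atan(z/4)/4.
Answer: -3*z**5/5 - exp(z) - 3*atan(z/4)/4.


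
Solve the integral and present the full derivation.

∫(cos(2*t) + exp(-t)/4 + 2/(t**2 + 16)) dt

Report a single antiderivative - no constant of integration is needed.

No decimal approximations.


Step 1. Rewrite: now ∫(2/(t**2 + 16)) dt + ∫(exp(-t)/4) dt + ∫(cos(2*t)) dt.
Step 2. Evaluate the standard form: now atan(t/4)/2 + ∫(exp(-t)/4) dt + ∫(cos(2*t)) dt.
Step 3. Evaluate the standard form: now atan(t/4)/2 + ∫(cos(2*t)) dt - exp(-t)/4.
Step 4. Evaluate the standard form: now sin(2*t)/2 + atan(t/4)/2 - exp(-t)/4.
Answer: sin(2*t)/2 + atan(t/4)/2 - exp(-t)/4.


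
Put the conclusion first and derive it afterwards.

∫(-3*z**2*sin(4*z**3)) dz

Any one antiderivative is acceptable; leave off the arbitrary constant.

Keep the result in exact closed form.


The answer is cos(4*z**3)/4.
Step 1. Substitute u = z**3, turning ∫(-3*z**2*sin(4*z**3)) dz into ∫(-sin(4*u)) du: now ∫(-sin(4*u)) du.
Step 2. Evaluate the standard form: now cos(4*u)/4.
Step 3. Substitute back u = z**3: now cos(4*z**3)/4.
Answer: cos(4*z**3)/4.


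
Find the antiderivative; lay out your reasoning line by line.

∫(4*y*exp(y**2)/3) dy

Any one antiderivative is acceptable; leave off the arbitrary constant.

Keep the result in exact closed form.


Step 1. Substitute u = y**2, turning ∫(4*y*exp(y**2)/3) dy into ∫(2*exp(u)/3) du: now ∫(2*exp(u)/3) du.
Step 2. Evaluate the standard form: now 2*exp(u)/3.
Step 3. Substitute back u = y**2: now 2*exp(y**2)/3.
Answer: 2*exp(y**2)/3.


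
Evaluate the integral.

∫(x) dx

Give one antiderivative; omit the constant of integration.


Answer: x**2/2.


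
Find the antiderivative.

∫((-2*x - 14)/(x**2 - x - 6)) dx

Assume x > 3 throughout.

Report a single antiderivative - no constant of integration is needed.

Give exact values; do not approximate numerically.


Answer: -4*log(x - 3) + 2*log(x + 2).


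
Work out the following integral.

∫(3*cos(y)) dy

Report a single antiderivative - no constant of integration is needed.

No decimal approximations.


Answer: 3*sin(y).


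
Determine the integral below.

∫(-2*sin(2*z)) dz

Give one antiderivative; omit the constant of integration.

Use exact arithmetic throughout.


Answer: cos(2*z).


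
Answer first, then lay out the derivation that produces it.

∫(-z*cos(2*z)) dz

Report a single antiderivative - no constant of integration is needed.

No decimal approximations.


The answer is -z*sin(2*z)/2 - cos(2*z)/4.
Step 1. Integrate ∫(-z*cos(2*z)) dz by parts with u = z, dv = (-cos(2*z)) dz, so v = -sin(2*z)/2: now -z*sin(2*z)/2 + ∫(sin(2*z)/2) dz.
Step 2. Evaluate the standard form: now -z*sin(2*z)/2 - cos(2*z)/4.
Answer: -z*sin(2*z)/2 - cos(2*z)/4.


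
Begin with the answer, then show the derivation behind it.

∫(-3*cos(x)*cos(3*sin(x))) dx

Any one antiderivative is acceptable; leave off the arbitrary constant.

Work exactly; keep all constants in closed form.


The answer is -sin(3*sin(x)).
Step 1. Substitute u = sin(x), turning ∫(-3*cos(x)*cos(3*sin(x))) dx into ∫(-3*cos(3*u)) du: now ∫(-3*cos(3*u)) du.
Step 2. Evaluate the standard form: now -sin(3*u).
Step 3. Substitute back u = sin(x): now -sin(3*sin(x)).
Answer: -sin(3*sin(x)).


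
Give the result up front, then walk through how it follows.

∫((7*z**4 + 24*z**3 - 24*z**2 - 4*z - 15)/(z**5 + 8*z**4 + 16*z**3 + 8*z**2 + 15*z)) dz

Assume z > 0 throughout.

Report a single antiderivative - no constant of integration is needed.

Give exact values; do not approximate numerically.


The answer is -log(z) + 5*log(z + 3) + 3*log(z + 5) - 2*atan(z).
Step 1. Decompose ∫((7*z**4 + 24*z**3 - 24*z**2 - 4*z - 15)/(z**5 + 8*z**4 + 16*z**3 + 8*z**2 + 15*z)) dz by partial fractions, (7*z**4 + 24*z**3 - 24*z**2 - 4*z - 15)/(z**5 + 8*z**4 + 16*z**3 + 8*z**2 + 15*z) = -2/(z**2 + 1) + 3/(z + 5) + 5/(z + 3) - 1/z: now ∫(-1/z) dz + ∫(5/(z + 3)) dz + ∫(3/(z + 5)) dz + ∫(-2/(z**2 + 1)) dz.
Step 2. Evaluate the standard form [assuming z > -3]: now 5*log(z + 3) + ∫(-1/z) dz + ∫(3/(z + 5)) dz + ∫(-2/(z**2 + 1)) dz.
Step 3. Evaluate the standard form [assuming z > 0]: now -log(z) + 5*log(z + 3) + ∫(3/(z + 5)) dz + ∫(-2/(z**2 + 1)) dz.
Step 4. Evaluate the standard form [assuming z > -5]: now -log(z) + 5*log(z + 3) + 3*log(z + 5) + ∫(-2/(z**2 + 1)) dz.
Step 5. Evaluate the standard form: now -log(z) + 5*log(z + 3) + 3*log(z + 5) - 2*atan(z).
Answer: -log(z) + 5*log(z + 3) + 3*log(z + 5) - 2*atan(z).


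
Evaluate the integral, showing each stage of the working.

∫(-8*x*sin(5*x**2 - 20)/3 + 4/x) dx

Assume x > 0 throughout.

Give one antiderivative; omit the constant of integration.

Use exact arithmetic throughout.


Step 1. Rewrite: now ∫(4/x) dx + ∫(-8*x*sin(5*x**2 - 20)/3) dx.
Step 2. Substitute u = x**2 - 4, turning ∫(-8*x*sin(5*x**2 - 20)/3) dx into ∫(-4*sin(5*u)/3) du: now ∫(4/x) dx + ∫(-4*sin(5*u)/3) du.
Step 3. Evaluate the standard form: now 4*cos(5*u)/15 + ∫(4/x) dx.
Step 4. Substitute back u = x**2 - 4: now 4*cos(5*x**2 - 20)/15 + ∫(4/x) dx.
Step 5. Evaluate the standard form [assuming x > 0]: now 4*log(x) + 4*cos(5*x**2 - 20)/15.
Answer: 4*log(x) + 4*cos(5*x**2 - 20)/15.


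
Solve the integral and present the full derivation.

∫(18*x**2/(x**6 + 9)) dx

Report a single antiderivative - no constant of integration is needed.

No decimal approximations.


Step 1. Substitute u = x**3, turning ∫(18*x**2/(x**6 + 9)) dx into ∫(6/(u**2 + 9)) du: now ∫(6/(u**2 + 9)) du.
Step 2. Evaluate the standard form: now 2*atan(u/3).
Step 3. Substitute back u = x**3: now 2*atan(x**3/3).
Answer: 2*atan(x**3/3).


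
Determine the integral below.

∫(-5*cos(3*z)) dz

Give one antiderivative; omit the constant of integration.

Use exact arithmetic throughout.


Answer: -5*sin(3*z)/3.


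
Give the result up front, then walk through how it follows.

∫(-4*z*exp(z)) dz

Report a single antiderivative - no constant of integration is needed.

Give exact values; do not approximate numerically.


The answer is -4*z*exp(z) + 4*exp(z).
Step 1. Integrate ∫(-4*z*exp(z)) dz by parts with u = z, dv = (-4*exp(z)) dz, so v = -4*exp(z): now -4*z*exp(z) + ∫(4*exp(z)) dz.
Step 2. Evaluate the standard form: now -4*z*exp(z) + 4*exp(z).
Answer: -4*z*exp(z) + 4*exp(z).


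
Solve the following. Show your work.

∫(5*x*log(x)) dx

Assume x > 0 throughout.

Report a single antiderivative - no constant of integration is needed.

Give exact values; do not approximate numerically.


Step 1. Integrate ∫(5*x*log(x)) dx by parts with u = log(x), dv = (5*x) dx, so v = 5*x**2/2 [assuming x > 0]: now 5*x**2*log(x)/2 + ∫(-5*x/2) dx.
Step 2. Evaluate the standard form: now 5*x**2*log(x)/2 - 5*x**2/4.
Answer: 5*x**2*log(x)/2 - 5*x**2/4.


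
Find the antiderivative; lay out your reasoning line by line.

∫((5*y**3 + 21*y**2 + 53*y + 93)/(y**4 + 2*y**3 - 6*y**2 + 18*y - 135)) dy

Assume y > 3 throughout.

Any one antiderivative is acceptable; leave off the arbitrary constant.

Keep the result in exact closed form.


Step 1. Decompose ∫((5*y**3 + 21*y**2 + 53*y + 93)/(y**4 + 2*y**3 - 6*y**2 + 18*y - 135)) dy by partial fractions, (5*y**3 + 21*y**2 + 53*y + 93)/(y**4 + 2*y**3 - 6*y**2 + 18*y - 135) = 4/(y**2 + 9) + 1/(y + 5) + 4/(y - 3): now ∫(4/(y - 3)) dy + ∫(1/(y + 5)) dy + ∫(4/(y**2 + 9)) dy.
Step 2. Evaluate the standard form [assuming y > -5]: now log(y + 5) + ∫(4/(y - 3)) dy + ∫(4/(y**2 + 9)) dy.
Step 3. Evaluate the standard form [assuming y > 3]: now 4*log(y - 3) + log(y + 5) + ∫(4/(y**2 + 9)) dy.
Step 4. Evaluate the standard form: now 4*log(y - 3) + log(y + 5) + 4*atan(y/3)/3.
Answer: 4*log(y - 3) + log(y + 5) + 4*atan(y/3)/3.


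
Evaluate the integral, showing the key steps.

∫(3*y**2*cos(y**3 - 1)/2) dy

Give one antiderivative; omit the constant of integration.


Step 1. Substitute u = y**3 - 1, turning ∫(3*y**2*cos(y**3 - 1)/2) dy into ∫(cos(u)/2) du: now ∫(cos(u)/2) du.
Step 2. Evaluate the standard form: now sin(u)/2.
Step 3. Substitute back u = y**3 - 1: now sin(y**3 - 1)/2.
Answer: sin(y**3 - 1)/2.


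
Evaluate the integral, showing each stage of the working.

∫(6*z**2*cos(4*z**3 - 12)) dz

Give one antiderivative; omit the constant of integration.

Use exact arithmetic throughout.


Step 1. Substitute u = z**3 - 3, turning ∫(6*z**2*cos(4*z**3 - 12)) dz into ∫(2*cos(4*u)) du: now ∫(2*cos(4*u)) du.
Step 2. Evaluate the standard form: now sin(4*u)/2.
Step 3. Substitute back u = z**3 - 3: now sin(4*z**3 - 12)/2.
Answer: sin(4*z**3 - 12)/2.


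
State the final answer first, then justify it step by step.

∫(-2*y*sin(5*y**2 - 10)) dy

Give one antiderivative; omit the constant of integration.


The answer is cos(5*y**2 - 10)/5.
Step 1. Substitute u = y**2 - 2, turning ∫(-2*y*sin(5*y**2 - 10)) dy into ∫(-sin(5*u)) du: now ∫(-sin(5*u)) du.
Step 2. Evaluate the standard form: now cos(5*u)/5.
Step 3. Substitute back u = y**2 - 2: now cos(5*y**2 - 10)/5.
Answer: cos(5*y**2 - 10)/5.


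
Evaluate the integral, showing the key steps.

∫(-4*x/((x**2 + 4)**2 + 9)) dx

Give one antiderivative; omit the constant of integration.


Step 1. Substitute u = x**2 + 4, turning ∫(-4*x/((x**2 + 4)**2 + 9)) dx into ∫(-2/(u**2 + 9)) du: now ∫(-2/(u**2 + 9)) du.
Step 2. Evaluate the standard form: now -2*atan(u/3)/3.
Step 3. Substitute back u = x**2 + 4: now -2*atan(x**2/3 + 4/3)/3.
Answer: -2*atan(x**2/3 + 4/3)/3.
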